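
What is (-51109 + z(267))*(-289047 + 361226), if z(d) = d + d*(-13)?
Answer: -3920258027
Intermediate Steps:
z(d) = -12*d (z(d) = d - 13*d = -12*d)
(-51109 + z(267))*(-289047 + 361226) = (-51109 - 12*267)*(-289047 + 361226) = (-51109 - 3204)*72179 = -54313*72179 = -3920258027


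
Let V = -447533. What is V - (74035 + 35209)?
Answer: -556777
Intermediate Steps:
V - (74035 + 35209) = -447533 - (74035 + 35209) = -447533 - 1*109244 = -447533 - 109244 = -556777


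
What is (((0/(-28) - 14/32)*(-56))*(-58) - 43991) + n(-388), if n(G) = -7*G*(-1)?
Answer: -48128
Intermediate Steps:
n(G) = 7*G
(((0/(-28) - 14/32)*(-56))*(-58) - 43991) + n(-388) = (((0/(-28) - 14/32)*(-56))*(-58) - 43991) + 7*(-388) = (((0*(-1/28) - 14*1/32)*(-56))*(-58) - 43991) - 2716 = (((0 - 7/16)*(-56))*(-58) - 43991) - 2716 = (-7/16*(-56)*(-58) - 43991) - 2716 = ((49/2)*(-58) - 43991) - 2716 = (-1421 - 43991) - 2716 = -45412 - 2716 = -48128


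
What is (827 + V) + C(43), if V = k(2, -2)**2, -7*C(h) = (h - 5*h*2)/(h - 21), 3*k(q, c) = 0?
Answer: 127745/154 ≈ 829.51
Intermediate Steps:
k(q, c) = 0 (k(q, c) = (1/3)*0 = 0)
C(h) = 9*h/(7*(-21 + h)) (C(h) = -(h - 5*h*2)/(7*(h - 21)) = -(h - 10*h)/(7*(-21 + h)) = -(-9*h)/(7*(-21 + h)) = -(-9)*h/(7*(-21 + h)) = 9*h/(7*(-21 + h)))
V = 0 (V = 0**2 = 0)
(827 + V) + C(43) = (827 + 0) + (9/7)*43/(-21 + 43) = 827 + (9/7)*43/22 = 827 + (9/7)*43*(1/22) = 827 + 387/154 = 127745/154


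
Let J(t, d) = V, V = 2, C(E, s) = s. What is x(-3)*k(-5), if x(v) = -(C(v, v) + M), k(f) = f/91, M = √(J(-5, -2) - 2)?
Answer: -15/91 ≈ -0.16484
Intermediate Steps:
J(t, d) = 2
M = 0 (M = √(2 - 2) = √0 = 0)
k(f) = f/91 (k(f) = f*(1/91) = f/91)
x(v) = -v (x(v) = -(v + 0) = -v)
x(-3)*k(-5) = (-1*(-3))*((1/91)*(-5)) = 3*(-5/91) = -15/91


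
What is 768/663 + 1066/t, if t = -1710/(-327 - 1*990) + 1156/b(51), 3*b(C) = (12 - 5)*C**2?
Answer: 1087690595/1516723 ≈ 717.13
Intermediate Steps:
b(C) = 7*C**2/3 (b(C) = ((12 - 5)*C**2)/3 = (7*C**2)/3 = 7*C**2/3)
t = 13726/9219 (t = -1710/(-327 - 1*990) + 1156/(((7/3)*51**2)) = -1710/(-327 - 990) + 1156/(((7/3)*2601)) = -1710/(-1317) + 1156/6069 = -1710*(-1/1317) + 1156*(1/6069) = 570/439 + 4/21 = 13726/9219 ≈ 1.4889)
768/663 + 1066/t = 768/663 + 1066/(13726/9219) = 768*(1/663) + 1066*(9219/13726) = 256/221 + 4913727/6863 = 1087690595/1516723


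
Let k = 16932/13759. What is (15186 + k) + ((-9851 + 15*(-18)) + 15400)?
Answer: 281594867/13759 ≈ 20466.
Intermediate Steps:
k = 16932/13759 (k = 16932*(1/13759) = 16932/13759 ≈ 1.2306)
(15186 + k) + ((-9851 + 15*(-18)) + 15400) = (15186 + 16932/13759) + ((-9851 + 15*(-18)) + 15400) = 208961106/13759 + ((-9851 - 270) + 15400) = 208961106/13759 + (-10121 + 15400) = 208961106/13759 + 5279 = 281594867/13759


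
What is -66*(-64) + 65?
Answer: 4289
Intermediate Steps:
-66*(-64) + 65 = 4224 + 65 = 4289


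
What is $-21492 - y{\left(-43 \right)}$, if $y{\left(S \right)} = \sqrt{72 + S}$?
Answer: $-21492 - \sqrt{29} \approx -21497.0$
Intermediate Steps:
$-21492 - y{\left(-43 \right)} = -21492 - \sqrt{72 - 43} = -21492 - \sqrt{29}$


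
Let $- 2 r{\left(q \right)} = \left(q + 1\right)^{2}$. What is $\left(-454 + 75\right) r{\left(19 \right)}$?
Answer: $75800$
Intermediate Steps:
$r{\left(q \right)} = - \frac{\left(1 + q\right)^{2}}{2}$ ($r{\left(q \right)} = - \frac{\left(q + 1\right)^{2}}{2} = - \frac{\left(1 + q\right)^{2}}{2}$)
$\left(-454 + 75\right) r{\left(19 \right)} = \left(-454 + 75\right) \left(- \frac{\left(1 + 19\right)^{2}}{2}\right) = - 379 \left(- \frac{20^{2}}{2}\right) = - 379 \left(\left(- \frac{1}{2}\right) 400\right) = \left(-379\right) \left(-200\right) = 75800$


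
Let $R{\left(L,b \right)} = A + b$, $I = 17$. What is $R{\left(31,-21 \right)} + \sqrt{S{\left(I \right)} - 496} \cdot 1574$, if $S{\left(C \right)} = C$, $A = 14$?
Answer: $-7 + 1574 i \sqrt{479} \approx -7.0 + 34449.0 i$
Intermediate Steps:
$R{\left(L,b \right)} = 14 + b$
$R{\left(31,-21 \right)} + \sqrt{S{\left(I \right)} - 496} \cdot 1574 = \left(14 - 21\right) + \sqrt{17 - 496} \cdot 1574 = -7 + \sqrt{-479} \cdot 1574 = -7 + i \sqrt{479} \cdot 1574 = -7 + 1574 i \sqrt{479}$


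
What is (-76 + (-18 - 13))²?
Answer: 11449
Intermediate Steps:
(-76 + (-18 - 13))² = (-76 - 31)² = (-107)² = 11449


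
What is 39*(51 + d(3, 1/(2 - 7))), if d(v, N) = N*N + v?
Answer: 52689/25 ≈ 2107.6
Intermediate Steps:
d(v, N) = v + N² (d(v, N) = N² + v = v + N²)
39*(51 + d(3, 1/(2 - 7))) = 39*(51 + (3 + (1/(2 - 7))²)) = 39*(51 + (3 + (1/(-5))²)) = 39*(51 + (3 + (-⅕)²)) = 39*(51 + (3 + 1/25)) = 39*(51 + 76/25) = 39*(1351/25) = 52689/25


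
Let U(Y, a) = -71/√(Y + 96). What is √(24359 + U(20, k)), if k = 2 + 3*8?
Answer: √(81943676 - 4118*√29)/58 ≈ 156.05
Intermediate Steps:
k = 26 (k = 2 + 24 = 26)
U(Y, a) = -71/√(96 + Y)
√(24359 + U(20, k)) = √(24359 - 71/√(96 + 20)) = √(24359 - 71*√29/58)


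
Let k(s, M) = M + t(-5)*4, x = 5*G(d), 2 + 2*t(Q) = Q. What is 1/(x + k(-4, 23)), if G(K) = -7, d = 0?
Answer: -1/26 ≈ -0.038462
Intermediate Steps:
t(Q) = -1 + Q/2
x = -35 (x = 5*(-7) = -35)
k(s, M) = -14 + M (k(s, M) = M + (-1 + (½)*(-5))*4 = M + (-1 - 5/2)*4 = M - 7/2*4 = M - 14 = -14 + M)
1/(x + k(-4, 23)) = 1/(-35 + (-14 + 23)) = 1/(-35 + 9) = 1/(-26) = -1/26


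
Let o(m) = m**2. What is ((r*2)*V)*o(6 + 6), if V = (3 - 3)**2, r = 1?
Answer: 0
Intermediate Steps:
V = 0 (V = 0**2 = 0)
((r*2)*V)*o(6 + 6) = ((1*2)*0)*(6 + 6)**2 = (2*0)*12**2 = 0*144 = 0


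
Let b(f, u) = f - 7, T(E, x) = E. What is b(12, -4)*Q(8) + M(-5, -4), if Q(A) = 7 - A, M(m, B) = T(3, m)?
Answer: -2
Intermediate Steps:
M(m, B) = 3
b(f, u) = -7 + f
b(12, -4)*Q(8) + M(-5, -4) = (-7 + 12)*(7 - 1*8) + 3 = 5*(7 - 8) + 3 = 5*(-1) + 3 = -5 + 3 = -2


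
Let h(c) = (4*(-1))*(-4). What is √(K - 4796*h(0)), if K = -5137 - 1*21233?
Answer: I*√103106 ≈ 321.1*I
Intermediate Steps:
h(c) = 16 (h(c) = -4*(-4) = 16)
K = -26370 (K = -5137 - 21233 = -26370)
√(K - 4796*h(0)) = √(-26370 - 4796*16) = √(-26370 - 76736) = √(-103106) = I*√103106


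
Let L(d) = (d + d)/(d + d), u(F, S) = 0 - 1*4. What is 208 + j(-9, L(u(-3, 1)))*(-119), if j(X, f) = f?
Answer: 89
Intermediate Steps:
u(F, S) = -4 (u(F, S) = 0 - 4 = -4)
L(d) = 1 (L(d) = (2*d)/((2*d)) = (2*d)*(1/(2*d)) = 1)
208 + j(-9, L(u(-3, 1)))*(-119) = 208 + 1*(-119) = 208 - 119 = 89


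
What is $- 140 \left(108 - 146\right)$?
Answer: $5320$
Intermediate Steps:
$- 140 \left(108 - 146\right) = \left(-140\right) \left(-38\right) = 5320$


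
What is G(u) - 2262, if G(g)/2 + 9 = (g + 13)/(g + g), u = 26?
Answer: -4557/2 ≈ -2278.5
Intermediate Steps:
G(g) = -18 + (13 + g)/g (G(g) = -18 + 2*((g + 13)/(g + g)) = -18 + 2*((13 + g)/((2*g))) = -18 + 2*((13 + g)*(1/(2*g))) = -18 + 2*((13 + g)/(2*g)) = -18 + (13 + g)/g)
G(u) - 2262 = (-17 + 13/26) - 2262 = (-17 + 13*(1/26)) - 2262 = (-17 + 1/2) - 2262 = -33/2 - 2262 = -4557/2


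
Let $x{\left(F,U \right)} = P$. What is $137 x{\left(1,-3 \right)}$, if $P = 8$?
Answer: $1096$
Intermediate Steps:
$x{\left(F,U \right)} = 8$
$137 x{\left(1,-3 \right)} = 137 \cdot 8 = 1096$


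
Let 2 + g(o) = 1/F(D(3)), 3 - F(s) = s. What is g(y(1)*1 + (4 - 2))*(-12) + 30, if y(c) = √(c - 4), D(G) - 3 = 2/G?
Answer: 72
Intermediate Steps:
D(G) = 3 + 2/G
y(c) = √(-4 + c)
F(s) = 3 - s
g(o) = -7/2 (g(o) = -2 + 1/(3 - (3 + 2/3)) = -2 + 1/(3 - (3 + 2*(⅓))) = -2 + 1/(3 - (3 + ⅔)) = -2 + 1/(3 - 1*11/3) = -2 + 1/(3 - 11/3) = -2 + 1/(-⅔) = -2 - 3/2 = -7/2)
g(y(1)*1 + (4 - 2))*(-12) + 30 = -7/2*(-12) + 30 = 42 + 30 = 72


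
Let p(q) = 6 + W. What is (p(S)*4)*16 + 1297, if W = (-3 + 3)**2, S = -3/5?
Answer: 1681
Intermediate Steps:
S = -3/5 (S = -3*1/5 = -3/5 ≈ -0.60000)
W = 0 (W = 0**2 = 0)
p(q) = 6 (p(q) = 6 + 0 = 6)
(p(S)*4)*16 + 1297 = (6*4)*16 + 1297 = 24*16 + 1297 = 384 + 1297 = 1681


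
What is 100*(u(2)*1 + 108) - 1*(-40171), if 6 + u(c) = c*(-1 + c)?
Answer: 50571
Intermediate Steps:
u(c) = -6 + c*(-1 + c)
100*(u(2)*1 + 108) - 1*(-40171) = 100*((-6 + 2**2 - 1*2)*1 + 108) - 1*(-40171) = 100*((-6 + 4 - 2)*1 + 108) + 40171 = 100*(-4*1 + 108) + 40171 = 100*(-4 + 108) + 40171 = 100*104 + 40171 = 10400 + 40171 = 50571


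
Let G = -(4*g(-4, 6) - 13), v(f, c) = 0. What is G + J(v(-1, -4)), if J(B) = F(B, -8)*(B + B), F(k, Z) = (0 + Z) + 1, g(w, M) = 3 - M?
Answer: 25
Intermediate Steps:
F(k, Z) = 1 + Z (F(k, Z) = Z + 1 = 1 + Z)
J(B) = -14*B (J(B) = (1 - 8)*(B + B) = -14*B)
G = 25 (G = -(4*(3 - 1*6) - 13) = -(4*(3 - 6) - 13) = -(4*(-3) - 13) = -(-12 - 13) = -1*(-25) = 25)
G + J(v(-1, -4)) = 25 - 14*0 = 25 + 0 = 25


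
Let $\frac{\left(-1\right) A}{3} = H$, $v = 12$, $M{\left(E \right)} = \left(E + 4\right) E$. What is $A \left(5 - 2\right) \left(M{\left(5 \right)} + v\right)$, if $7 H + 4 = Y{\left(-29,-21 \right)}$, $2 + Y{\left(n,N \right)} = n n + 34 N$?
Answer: $- \frac{62073}{7} \approx -8867.6$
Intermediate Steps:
$M{\left(E \right)} = E \left(4 + E\right)$ ($M{\left(E \right)} = \left(4 + E\right) E = E \left(4 + E\right)$)
$Y{\left(n,N \right)} = -2 + n^{2} + 34 N$ ($Y{\left(n,N \right)} = -2 + \left(n n + 34 N\right) = -2 + \left(n^{2} + 34 N\right) = -2 + n^{2} + 34 N$)
$H = \frac{121}{7}$ ($H = - \frac{4}{7} + \frac{-2 + \left(-29\right)^{2} + 34 \left(-21\right)}{7} = - \frac{4}{7} + \frac{-2 + 841 - 714}{7} = - \frac{4}{7} + \frac{1}{7} \cdot 125 = - \frac{4}{7} + \frac{125}{7} = \frac{121}{7} \approx 17.286$)
$A = - \frac{363}{7}$ ($A = \left(-3\right) \frac{121}{7} = - \frac{363}{7} \approx -51.857$)
$A \left(5 - 2\right) \left(M{\left(5 \right)} + v\right) = - \frac{363 \left(5 - 2\right) \left(5 \left(4 + 5\right) + 12\right)}{7} = - \frac{363 \left(5 - 2\right) \left(5 \cdot 9 + 12\right)}{7} = - \frac{363 \cdot 3 \left(45 + 12\right)}{7} = - \frac{363 \cdot 3 \cdot 57}{7} = \left(- \frac{363}{7}\right) 171 = - \frac{62073}{7}$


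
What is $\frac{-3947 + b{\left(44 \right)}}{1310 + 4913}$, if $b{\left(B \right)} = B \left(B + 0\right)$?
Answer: $- \frac{2011}{6223} \approx -0.32316$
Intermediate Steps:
$b{\left(B \right)} = B^{2}$ ($b{\left(B \right)} = B B = B^{2}$)
$\frac{-3947 + b{\left(44 \right)}}{1310 + 4913} = \frac{-3947 + 44^{2}}{1310 + 4913} = \frac{-3947 + 1936}{6223} = \left(-2011\right) \frac{1}{6223} = - \frac{2011}{6223}$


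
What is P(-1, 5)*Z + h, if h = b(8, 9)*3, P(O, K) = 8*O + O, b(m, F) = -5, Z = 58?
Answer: -537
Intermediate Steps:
P(O, K) = 9*O
h = -15 (h = -5*3 = -15)
P(-1, 5)*Z + h = (9*(-1))*58 - 15 = -9*58 - 15 = -522 - 15 = -537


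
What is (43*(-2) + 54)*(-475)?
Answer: 15200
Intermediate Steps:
(43*(-2) + 54)*(-475) = (-86 + 54)*(-475) = -32*(-475) = 15200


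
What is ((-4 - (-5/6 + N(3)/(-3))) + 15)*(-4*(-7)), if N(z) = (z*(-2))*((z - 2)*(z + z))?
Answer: -14/3 ≈ -4.6667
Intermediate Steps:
N(z) = -4*z**2*(-2 + z) (N(z) = (-2*z)*((-2 + z)*(2*z)) = (-2*z)*(2*z*(-2 + z)) = -4*z**2*(-2 + z))
((-4 - (-5/6 + N(3)/(-3))) + 15)*(-4*(-7)) = ((-4 - (-5/6 + (4*3**2*(2 - 1*3))/(-3))) + 15)*(-4*(-7)) = ((-4 - (-5*1/6 + (4*9*(2 - 3))*(-1/3))) + 15)*28 = ((-4 - (-5/6 + (4*9*(-1))*(-1/3))) + 15)*28 = ((-4 - (-5/6 - 36*(-1/3))) + 15)*28 = ((-4 - (-5/6 + 12)) + 15)*28 = ((-4 - 1*67/6) + 15)*28 = ((-4 - 67/6) + 15)*28 = (-91/6 + 15)*28 = -1/6*28 = -14/3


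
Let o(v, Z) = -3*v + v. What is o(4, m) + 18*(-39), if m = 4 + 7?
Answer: -710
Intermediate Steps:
m = 11
o(v, Z) = -2*v
o(4, m) + 18*(-39) = -2*4 + 18*(-39) = -8 - 702 = -710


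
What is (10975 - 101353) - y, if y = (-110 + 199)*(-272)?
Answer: -66170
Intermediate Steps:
y = -24208 (y = 89*(-272) = -24208)
(10975 - 101353) - y = (10975 - 101353) - 1*(-24208) = -90378 + 24208 = -66170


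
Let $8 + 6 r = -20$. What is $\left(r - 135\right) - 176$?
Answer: $- \frac{947}{3} \approx -315.67$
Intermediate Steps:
$r = - \frac{14}{3}$ ($r = - \frac{4}{3} + \frac{1}{6} \left(-20\right) = - \frac{4}{3} - \frac{10}{3} = - \frac{14}{3} \approx -4.6667$)
$\left(r - 135\right) - 176 = \left(- \frac{14}{3} - 135\right) - 176 = - \frac{419}{3} - 176 = - \frac{947}{3}$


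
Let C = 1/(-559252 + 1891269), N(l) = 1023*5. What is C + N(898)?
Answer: 6813266956/1332017 ≈ 5115.0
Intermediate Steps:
N(l) = 5115
C = 1/1332017 ≈ 7.5074e-7
C + N(898) = 1/1332017 + 5115 = 6813266956/1332017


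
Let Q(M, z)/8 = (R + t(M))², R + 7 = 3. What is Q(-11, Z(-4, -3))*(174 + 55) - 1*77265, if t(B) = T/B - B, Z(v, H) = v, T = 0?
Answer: 12503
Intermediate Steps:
R = -4 (R = -7 + 3 = -4)
t(B) = -B (t(B) = 0/B - B = 0 - B = -B)
Q(M, z) = 8*(-4 - M)²
Q(-11, Z(-4, -3))*(174 + 55) - 1*77265 = (8*(4 - 11)²)*(174 + 55) - 1*77265 = (8*(-7)²)*229 - 77265 = (8*49)*229 - 77265 = 392*229 - 77265 = 89768 - 77265 = 12503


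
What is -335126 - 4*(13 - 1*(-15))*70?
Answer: -342966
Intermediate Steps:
-335126 - 4*(13 - 1*(-15))*70 = -335126 - 4*(13 + 15)*70 = -335126 - 4*28*70 = -335126 - 112*70 = -335126 - 1*7840 = -335126 - 7840 = -342966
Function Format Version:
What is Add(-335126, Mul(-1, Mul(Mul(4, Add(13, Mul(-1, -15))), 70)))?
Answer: -342966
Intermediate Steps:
Add(-335126, Mul(-1, Mul(Mul(4, Add(13, Mul(-1, -15))), 70))) = Add(-335126, Mul(-1, Mul(Mul(4, Add(13, 15)), 70))) = Add(-335126, Mul(-1, Mul(Mul(4, 28), 70))) = Add(-335126, Mul(-1, Mul(112, 70))) = Add(-335126, Mul(-1, 7840)) = Add(-335126, -7840) = -342966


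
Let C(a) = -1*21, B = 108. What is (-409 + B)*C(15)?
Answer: 6321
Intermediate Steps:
C(a) = -21
(-409 + B)*C(15) = (-409 + 108)*(-21) = -301*(-21) = 6321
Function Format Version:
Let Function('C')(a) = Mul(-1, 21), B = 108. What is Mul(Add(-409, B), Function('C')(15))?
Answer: 6321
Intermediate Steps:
Function('C')(a) = -21
Mul(Add(-409, B), Function('C')(15)) = Mul(Add(-409, 108), -21) = Mul(-301, -21) = 6321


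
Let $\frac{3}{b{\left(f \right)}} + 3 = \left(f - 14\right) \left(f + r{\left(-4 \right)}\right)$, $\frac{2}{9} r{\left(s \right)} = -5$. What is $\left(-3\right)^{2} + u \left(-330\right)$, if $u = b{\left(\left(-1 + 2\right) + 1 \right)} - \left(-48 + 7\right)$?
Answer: $- \frac{365177}{27} \approx -13525.0$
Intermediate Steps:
$r{\left(s \right)} = - \frac{45}{2}$ ($r{\left(s \right)} = \frac{9}{2} \left(-5\right) = - \frac{45}{2}$)
$b{\left(f \right)} = \frac{3}{-3 + \left(-14 + f\right) \left(- \frac{45}{2} + f\right)}$ ($b{\left(f \right)} = \frac{3}{-3 + \left(f - 14\right) \left(f - \frac{45}{2}\right)} = \frac{3}{-3 + \left(-14 + f\right) \left(- \frac{45}{2} + f\right)}$)
$u = \frac{3322}{81}$ ($u = \frac{6}{624 - 73 \left(\left(-1 + 2\right) + 1\right) + 2 \left(\left(-1 + 2\right) + 1\right)^{2}} - \left(-48 + 7\right) = \frac{6}{624 - 73 \left(1 + 1\right) + 2 \left(1 + 1\right)^{2}} - -41 = \frac{6}{624 - 146 + 2 \cdot 2^{2}} + 41 = \frac{6}{624 - 146 + 2 \cdot 4} + 41 = \frac{6}{624 - 146 + 8} + 41 = \frac{6}{486} + 41 = 6 \cdot \frac{1}{486} + 41 = \frac{1}{81} + 41 = \frac{3322}{81} \approx 41.012$)
$\left(-3\right)^{2} + u \left(-330\right) = \left(-3\right)^{2} + \frac{3322}{81} \left(-330\right) = 9 - \frac{365420}{27} = - \frac{365177}{27}$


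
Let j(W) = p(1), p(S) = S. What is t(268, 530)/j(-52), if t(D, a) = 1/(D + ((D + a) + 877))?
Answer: 1/1943 ≈ 0.00051467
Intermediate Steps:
j(W) = 1
t(D, a) = 1/(877 + a + 2*D) (t(D, a) = 1/(D + (877 + D + a)) = 1/(877 + a + 2*D))
t(268, 530)/j(-52) = 1/((877 + 530 + 2*268)*1) = 1/(877 + 530 + 536) = 1/1943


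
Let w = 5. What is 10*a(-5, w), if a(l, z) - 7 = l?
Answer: 20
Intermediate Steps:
a(l, z) = 7 + l
10*a(-5, w) = 10*(7 - 5) = 10*2 = 20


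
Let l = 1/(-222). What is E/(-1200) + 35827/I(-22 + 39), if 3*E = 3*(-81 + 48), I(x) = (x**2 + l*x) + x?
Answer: 636436933/5433200 ≈ 117.14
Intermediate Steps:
l = -1/222 ≈ -0.0045045
I(x) = x**2 + 221*x/222 (I(x) = (x**2 - x/222) + x = x**2 + 221*x/222)
E = -33 (E = (3*(-81 + 48))/3 = (3*(-33))/3 = (1/3)*(-99) = -33)
E/(-1200) + 35827/I(-22 + 39) = -33/(-1200) + 35827/(((-22 + 39)*(221 + 222*(-22 + 39))/222)) = -33*(-1/1200) + 35827/(((1/222)*17*(221 + 222*17))) = 11/400 + 35827/(((1/222)*17*(221 + 3774))) = 11/400 + 35827/(((1/222)*17*3995)) = 11/400 + 35827/(67915/222) = 11/400 + 35827*(222/67915) = 11/400 + 7953594/67915 = 636436933/5433200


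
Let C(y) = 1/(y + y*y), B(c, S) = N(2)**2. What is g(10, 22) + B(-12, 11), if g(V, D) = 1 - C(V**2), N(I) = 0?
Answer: 10099/10100 ≈ 0.99990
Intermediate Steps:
B(c, S) = 0 (B(c, S) = 0**2 = 0)
C(y) = 1/(y + y**2)
g(V, D) = 1 - 1/(V**2*(1 + V**2)) (g(V, D) = 1 - 1/((V**2)*(1 + V**2)) = 1 - 1/(V**2*(1 + V**2)))
g(10, 22) + B(-12, 11) = (-1 + 10**2 + 10**4)/(10**2 + 10**4) + 0 = (-1 + 100 + 10000)/(100 + 10000) + 0 = 10099/10100 + 0 = 10099/10100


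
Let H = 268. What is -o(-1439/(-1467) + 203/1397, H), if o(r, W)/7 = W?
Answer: -1876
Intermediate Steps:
o(r, W) = 7*W
-o(-1439/(-1467) + 203/1397, H) = -7*268 = -1*1876 = -1876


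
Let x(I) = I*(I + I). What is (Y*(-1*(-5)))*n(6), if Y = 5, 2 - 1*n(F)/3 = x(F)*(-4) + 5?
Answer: 21375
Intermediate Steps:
x(I) = 2*I**2 (x(I) = I*(2*I) = 2*I**2)
n(F) = -9 + 24*F**2 (n(F) = 6 - 3*((2*F**2)*(-4) + 5) = 6 - 3*(-8*F**2 + 5) = 6 - 3*(5 - 8*F**2) = 6 + (-15 + 24*F**2) = -9 + 24*F**2)
(Y*(-1*(-5)))*n(6) = (5*(-1*(-5)))*(-9 + 24*6**2) = (5*5)*(-9 + 24*36) = 25*(-9 + 864) = 25*855 = 21375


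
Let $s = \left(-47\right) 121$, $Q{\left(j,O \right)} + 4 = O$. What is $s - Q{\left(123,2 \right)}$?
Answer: $-5685$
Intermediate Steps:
$Q{\left(j,O \right)} = -4 + O$
$s = -5687$
$s - Q{\left(123,2 \right)} = -5687 - \left(-4 + 2\right) = -5687 - -2 = -5687 + 2 = -5685$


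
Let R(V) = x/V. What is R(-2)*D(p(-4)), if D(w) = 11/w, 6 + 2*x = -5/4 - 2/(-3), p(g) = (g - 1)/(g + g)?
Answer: 869/30 ≈ 28.967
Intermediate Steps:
p(g) = (-1 + g)/(2*g) (p(g) = (-1 + g)/((2*g)) = (-1 + g)*(1/(2*g)) = (-1 + g)/(2*g))
x = -79/24 (x = -3 + (-5/4 - 2/(-3))/2 = -3 + (-5*¼ - 2*(-⅓))/2 = -3 + (-5/4 + ⅔)/2 = -3 + (½)*(-7/12) = -3 - 7/24 = -79/24 ≈ -3.2917)
R(V) = -79/(24*V)
R(-2)*D(p(-4)) = (-79/24/(-2))*(11/(((½)*(-1 - 4)/(-4)))) = (-79/24*(-½))*(11/(((½)*(-¼)*(-5)))) = 79*(11/(5/8))/48 = 79*(11*(8/5))/48 = (79/48)*(88/5) = 869/30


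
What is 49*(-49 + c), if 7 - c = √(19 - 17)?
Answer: -2058 - 49*√2 ≈ -2127.3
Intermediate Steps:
c = 7 - √2 (c = 7 - √(19 - 17) = 7 - √2 ≈ 5.5858)
49*(-49 + c) = 49*(-49 + (7 - √2)) = 49*(-42 - √2) = -2058 - 49*√2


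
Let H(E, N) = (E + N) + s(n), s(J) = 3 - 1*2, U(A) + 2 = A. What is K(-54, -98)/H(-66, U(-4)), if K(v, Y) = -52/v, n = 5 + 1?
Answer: -26/1917 ≈ -0.013563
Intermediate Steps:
U(A) = -2 + A
n = 6
s(J) = 1 (s(J) = 3 - 2 = 1)
H(E, N) = 1 + E + N (H(E, N) = (E + N) + 1 = 1 + E + N)
K(-54, -98)/H(-66, U(-4)) = (-52/(-54))/(1 - 66 + (-2 - 4)) = (-52*(-1/54))/(1 - 66 - 6) = (26/27)/(-71) = (26/27)*(-1/71) = -26/1917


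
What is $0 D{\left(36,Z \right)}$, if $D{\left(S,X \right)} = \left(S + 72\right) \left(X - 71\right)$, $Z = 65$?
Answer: $0$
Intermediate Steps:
$D{\left(S,X \right)} = \left(-71 + X\right) \left(72 + S\right)$ ($D{\left(S,X \right)} = \left(72 + S\right) \left(-71 + X\right) = \left(-71 + X\right) \left(72 + S\right)$)
$0 D{\left(36,Z \right)} = 0 \left(-5112 - 2556 + 72 \cdot 65 + 36 \cdot 65\right) = 0 \left(-5112 - 2556 + 4680 + 2340\right) = 0 \left(-648\right) = 0$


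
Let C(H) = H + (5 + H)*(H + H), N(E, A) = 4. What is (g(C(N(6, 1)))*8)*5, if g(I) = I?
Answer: 3040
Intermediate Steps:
C(H) = H + 2*H*(5 + H) (C(H) = H + (5 + H)*(2*H) = H + 2*H*(5 + H))
(g(C(N(6, 1)))*8)*5 = ((4*(11 + 2*4))*8)*5 = ((4*(11 + 8))*8)*5 = ((4*19)*8)*5 = (76*8)*5 = 608*5 = 3040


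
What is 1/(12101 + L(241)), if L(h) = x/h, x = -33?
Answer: 241/2916308 ≈ 8.2639e-5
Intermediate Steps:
L(h) = -33/h
1/(12101 + L(241)) = 1/(12101 - 33/241) = 1/(2916308/241) = 241/2916308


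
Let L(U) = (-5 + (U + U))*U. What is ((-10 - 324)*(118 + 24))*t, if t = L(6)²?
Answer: -83662992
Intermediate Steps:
L(U) = U*(-5 + 2*U) (L(U) = (-5 + 2*U)*U = U*(-5 + 2*U))
t = 1764 (t = (6*(-5 + 2*6))² = (6*(-5 + 12))² = (6*7)² = 42² = 1764)
((-10 - 324)*(118 + 24))*t = ((-10 - 324)*(118 + 24))*1764 = -334*142*1764 = -47428*1764 = -83662992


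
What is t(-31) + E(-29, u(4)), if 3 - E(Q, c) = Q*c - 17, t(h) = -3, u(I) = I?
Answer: 133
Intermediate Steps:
E(Q, c) = 20 - Q*c (E(Q, c) = 3 - (Q*c - 17) = 3 - (-17 + Q*c) = 3 + (17 - Q*c) = 20 - Q*c)
t(-31) + E(-29, u(4)) = -3 + (20 - 1*(-29)*4) = -3 + (20 + 116) = -3 + 136 = 133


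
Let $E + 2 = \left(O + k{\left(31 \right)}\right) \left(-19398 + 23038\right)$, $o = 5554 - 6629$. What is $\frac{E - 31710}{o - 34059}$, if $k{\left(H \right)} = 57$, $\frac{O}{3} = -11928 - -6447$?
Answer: $\frac{29838376}{17567} \approx 1698.5$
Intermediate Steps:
$O = -16443$ ($O = 3 \left(-11928 - -6447\right) = 3 \left(-11928 + 6447\right) = 3 \left(-5481\right) = -16443$)
$o = -1075$ ($o = 5554 - 6629 = -1075$)
$E = -59645042$ ($E = -2 + \left(-16443 + 57\right) \left(-19398 + 23038\right) = -2 - 59645040 = -59645042$)
$\frac{E - 31710}{o - 34059} = \frac{-59645042 - 31710}{-1075 - 34059} = - \frac{59676752}{-1075 - 34059} = - \frac{59676752}{-35134} = \left(-59676752\right) \left(- \frac{1}{35134}\right) = \frac{29838376}{17567}$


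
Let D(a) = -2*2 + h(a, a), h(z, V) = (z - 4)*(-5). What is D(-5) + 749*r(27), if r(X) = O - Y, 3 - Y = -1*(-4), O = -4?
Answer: -2206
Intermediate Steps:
Y = -1 (Y = 3 - (-1)*(-4) = 3 - 1*4 = 3 - 4 = -1)
h(z, V) = 20 - 5*z (h(z, V) = (-4 + z)*(-5) = 20 - 5*z)
r(X) = -3 (r(X) = -4 - 1*(-1) = -4 + 1 = -3)
D(a) = 16 - 5*a (D(a) = -2*2 + (20 - 5*a) = -4 + (20 - 5*a) = 16 - 5*a)
D(-5) + 749*r(27) = (16 - 5*(-5)) + 749*(-3) = (16 + 25) - 2247 = 41 - 2247 = -2206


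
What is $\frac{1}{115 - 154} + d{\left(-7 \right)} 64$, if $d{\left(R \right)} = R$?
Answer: $- \frac{17473}{39} \approx -448.03$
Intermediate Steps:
$\frac{1}{115 - 154} + d{\left(-7 \right)} 64 = \frac{1}{115 - 154} - 448 = \frac{1}{-39} - 448 = - \frac{1}{39} - 448 = - \frac{17473}{39}$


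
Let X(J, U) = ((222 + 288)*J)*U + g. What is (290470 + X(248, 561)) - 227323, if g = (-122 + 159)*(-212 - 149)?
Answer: 71005070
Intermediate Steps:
g = -13357 (g = 37*(-361) = -13357)
X(J, U) = -13357 + 510*J*U (X(J, U) = ((222 + 288)*J)*U - 13357 = (510*J)*U - 13357 = 510*J*U - 13357 = -13357 + 510*J*U)
(290470 + X(248, 561)) - 227323 = (290470 + (-13357 + 510*248*561)) - 227323 = (290470 + (-13357 + 70955280)) - 227323 = (290470 + 70941923) - 227323 = 71232393 - 227323 = 71005070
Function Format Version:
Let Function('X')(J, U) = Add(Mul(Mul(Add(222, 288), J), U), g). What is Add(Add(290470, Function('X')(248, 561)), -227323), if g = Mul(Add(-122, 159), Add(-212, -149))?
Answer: 71005070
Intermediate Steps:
g = -13357 (g = Mul(37, -361) = -13357)
Function('X')(J, U) = Add(-13357, Mul(510, J, U)) (Function('X')(J, U) = Add(Mul(Mul(Add(222, 288), J), U), -13357) = Add(Mul(Mul(510, J), U), -13357) = Add(Mul(510, J, U), -13357) = Add(-13357, Mul(510, J, U)))
Add(Add(290470, Function('X')(248, 561)), -227323) = Add(Add(290470, Add(-13357, Mul(510, 248, 561))), -227323) = Add(Add(290470, Add(-13357, 70955280)), -227323) = Add(Add(290470, 70941923), -227323) = Add(71232393, -227323) = 71005070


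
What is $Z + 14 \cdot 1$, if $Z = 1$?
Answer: $15$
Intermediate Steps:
$Z + 14 \cdot 1 = 1 + 14 \cdot 1 = 1 + 14 = 15$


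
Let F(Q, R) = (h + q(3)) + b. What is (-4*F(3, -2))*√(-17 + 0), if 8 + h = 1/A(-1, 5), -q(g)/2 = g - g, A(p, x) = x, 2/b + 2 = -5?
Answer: 1132*I*√17/35 ≈ 133.35*I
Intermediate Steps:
b = -2/7 (b = 2/(-2 - 5) = 2/(-7) = 2*(-⅐) = -2/7 ≈ -0.28571)
q(g) = 0 (q(g) = -2*(g - g) = -2*0 = 0)
h = -39/5 (h = -8 + 1/5 = -8 + 1*(⅕) = -8 + ⅕ = -39/5 ≈ -7.8000)
F(Q, R) = -283/35 (F(Q, R) = (-39/5 + 0) - 2/7 = -39/5 - 2/7 = -283/35)
(-4*F(3, -2))*√(-17 + 0) = (-4*(-283/35))*√(-17 + 0) = 1132*√(-17)/35 = 1132*(I*√17)/35 = 1132*I*√17/35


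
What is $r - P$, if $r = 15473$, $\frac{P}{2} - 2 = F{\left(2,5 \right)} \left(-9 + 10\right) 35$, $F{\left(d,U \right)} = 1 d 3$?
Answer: $15049$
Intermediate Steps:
$F{\left(d,U \right)} = 3 d$ ($F{\left(d,U \right)} = d 3 = 3 d$)
$P = 424$ ($P = 4 + 2 \cdot 3 \cdot 2 \left(-9 + 10\right) 35 = 4 + 2 \cdot 6 \cdot 1 \cdot 35 = 4 + 2 \cdot 6 \cdot 35 = 4 + 2 \cdot 210 = 4 + 420 = 424$)
$r - P = 15473 - 424 = 15049$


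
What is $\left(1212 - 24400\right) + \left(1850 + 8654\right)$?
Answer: $-12684$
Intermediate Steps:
$\left(1212 - 24400\right) + \left(1850 + 8654\right) = -23188 + 10504 = -12684$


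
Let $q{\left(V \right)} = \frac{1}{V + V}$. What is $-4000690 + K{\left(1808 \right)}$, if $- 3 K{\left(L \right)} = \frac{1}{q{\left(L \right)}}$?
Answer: $- \frac{12005686}{3} \approx -4.0019 \cdot 10^{6}$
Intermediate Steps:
$q{\left(V \right)} = \frac{1}{2 V}$
$K{\left(L \right)} = - \frac{2 L}{3}$ ($K{\left(L \right)} = - \frac{1}{3 \frac{1}{2 L}} = - \frac{2 L}{3}$)
$-4000690 + K{\left(1808 \right)} = -4000690 - \frac{3616}{3} = - \frac{12005686}{3}$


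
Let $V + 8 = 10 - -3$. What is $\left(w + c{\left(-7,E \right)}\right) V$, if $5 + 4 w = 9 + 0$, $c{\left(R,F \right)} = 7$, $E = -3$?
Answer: $40$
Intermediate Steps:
$w = 1$ ($w = - \frac{5}{4} + \frac{9 + 0}{4} = - \frac{5}{4} + \frac{1}{4} \cdot 9 = - \frac{5}{4} + \frac{9}{4} = 1$)
$V = 5$ ($V = -8 + \left(10 - -3\right) = -8 + \left(10 + 3\right) = -8 + 13 = 5$)
$\left(w + c{\left(-7,E \right)}\right) V = \left(1 + 7\right) 5 = 8 \cdot 5 = 40$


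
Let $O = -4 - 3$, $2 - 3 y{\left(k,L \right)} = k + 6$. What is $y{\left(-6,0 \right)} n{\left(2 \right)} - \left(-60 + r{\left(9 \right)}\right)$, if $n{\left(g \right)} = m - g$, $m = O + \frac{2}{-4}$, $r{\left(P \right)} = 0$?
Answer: $\frac{161}{3} \approx 53.667$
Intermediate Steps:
$y{\left(k,L \right)} = - \frac{4}{3} - \frac{k}{3}$ ($y{\left(k,L \right)} = \frac{2}{3} - \frac{k + 6}{3} = \frac{2}{3} - \frac{6 + k}{3} = \frac{2}{3} - \left(2 + \frac{k}{3}\right) = - \frac{4}{3} - \frac{k}{3}$)
$O = -7$
$m = - \frac{15}{2}$ ($m = -7 + \frac{2}{-4} = -7 + 2 \left(- \frac{1}{4}\right) = -7 - \frac{1}{2} = - \frac{15}{2} \approx -7.5$)
$n{\left(g \right)} = - \frac{15}{2} - g$
$y{\left(-6,0 \right)} n{\left(2 \right)} - \left(-60 + r{\left(9 \right)}\right) = \left(- \frac{4}{3} - -2\right) \left(- \frac{15}{2} - 2\right) + \left(60 - 0\right) = \left(- \frac{4}{3} + 2\right) \left(- \frac{15}{2} - 2\right) + \left(60 + 0\right) = \frac{2}{3} \left(- \frac{19}{2}\right) + 60 = - \frac{19}{3} + 60 = \frac{161}{3}$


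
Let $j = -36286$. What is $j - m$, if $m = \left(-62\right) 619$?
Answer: $2092$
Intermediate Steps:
$m = -38378$
$j - m = -36286 - -38378 = -36286 + 38378 = 2092$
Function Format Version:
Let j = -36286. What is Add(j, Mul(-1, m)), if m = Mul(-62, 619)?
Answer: 2092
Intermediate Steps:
m = -38378
Add(j, Mul(-1, m)) = Add(-36286, Mul(-1, -38378)) = Add(-36286, 38378) = 2092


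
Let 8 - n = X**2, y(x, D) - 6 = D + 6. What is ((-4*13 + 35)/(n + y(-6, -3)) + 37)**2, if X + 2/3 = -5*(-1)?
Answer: 555025/256 ≈ 2168.1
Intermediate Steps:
X = 13/3 (X = -2/3 - 5*(-1) = -2/3 + 5 = 13/3 ≈ 4.3333)
y(x, D) = 12 + D (y(x, D) = 6 + (D + 6) = 6 + (6 + D) = 12 + D)
n = -97/9 (n = 8 - (13/3)**2 = 8 - 1*169/9 = 8 - 169/9 = -97/9 ≈ -10.778)
((-4*13 + 35)/(n + y(-6, -3)) + 37)**2 = ((-4*13 + 35)/(-97/9 + (12 - 3)) + 37)**2 = ((-52 + 35)/(-97/9 + 9) + 37)**2 = (-17/(-16/9) + 37)**2 = (-17*(-9/16) + 37)**2 = (153/16 + 37)**2 = (745/16)**2 = 555025/256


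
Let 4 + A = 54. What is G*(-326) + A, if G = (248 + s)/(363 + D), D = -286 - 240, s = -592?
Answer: -638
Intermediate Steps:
D = -526
A = 50 (A = -4 + 54 = 50)
G = 344/163 (G = (248 - 592)/(363 - 526) = -344/(-163) = -344*(-1/163) = 344/163 ≈ 2.1104)
G*(-326) + A = (344/163)*(-326) + 50 = -688 + 50 = -638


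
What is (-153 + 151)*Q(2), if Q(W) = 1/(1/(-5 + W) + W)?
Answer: -6/5 ≈ -1.2000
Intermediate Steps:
Q(W) = 1/(W + 1/(-5 + W))
(-153 + 151)*Q(2) = (-153 + 151)*((-5 + 2)/(1 + 2**2 - 5*2)) = -2*(-3)/(1 + 4 - 10) = -2*(-3)/(-5) = -(-2)*(-3)/5 = -2*3/5 = -6/5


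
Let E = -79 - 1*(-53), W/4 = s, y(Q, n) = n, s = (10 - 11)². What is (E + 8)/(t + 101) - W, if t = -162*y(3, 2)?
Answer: -874/223 ≈ -3.9193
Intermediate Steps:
s = 1 (s = (-1)² = 1)
t = -324 (t = -162*2 = -324)
W = 4 (W = 4*1 = 4)
E = -26 (E = -79 + 53 = -26)
(E + 8)/(t + 101) - W = (-26 + 8)/(-324 + 101) - 1*4 = -18/(-223) - 4 = -18*(-1/223) - 4 = 18/223 - 4 = -874/223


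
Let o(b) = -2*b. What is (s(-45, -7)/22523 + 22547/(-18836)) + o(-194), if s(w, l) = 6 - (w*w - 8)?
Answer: 164060667187/424243228 ≈ 386.71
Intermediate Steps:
s(w, l) = 14 - w² (s(w, l) = 6 - (w² - 8) = 6 - (-8 + w²) = 6 + (8 - w²) = 14 - w²)
(s(-45, -7)/22523 + 22547/(-18836)) + o(-194) = ((14 - 1*(-45)²)/22523 + 22547/(-18836)) - 2*(-194) = ((14 - 1*2025)*(1/22523) + 22547*(-1/18836)) + 388 = ((14 - 2025)*(1/22523) - 22547/18836) + 388 = (-2011*1/22523 - 22547/18836) + 388 = (-2011/22523 - 22547/18836) + 388 = -545705277/424243228 + 388 = 164060667187/424243228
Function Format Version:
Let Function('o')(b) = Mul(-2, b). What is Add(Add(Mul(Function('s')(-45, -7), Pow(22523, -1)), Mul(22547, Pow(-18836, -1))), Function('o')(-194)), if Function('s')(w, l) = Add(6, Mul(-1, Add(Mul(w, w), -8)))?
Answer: Rational(164060667187, 424243228) ≈ 386.71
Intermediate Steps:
Function('s')(w, l) = Add(14, Mul(-1, Pow(w, 2))) (Function('s')(w, l) = Add(6, Mul(-1, Add(Pow(w, 2), -8))) = Add(6, Mul(-1, Add(-8, Pow(w, 2)))) = Add(6, Add(8, Mul(-1, Pow(w, 2)))) = Add(14, Mul(-1, Pow(w, 2))))
Add(Add(Mul(Function('s')(-45, -7), Pow(22523, -1)), Mul(22547, Pow(-18836, -1))), Function('o')(-194)) = Add(Add(Mul(Add(14, Mul(-1, Pow(-45, 2))), Pow(22523, -1)), Mul(22547, Pow(-18836, -1))), Mul(-2, -194)) = Add(Add(Mul(Add(14, Mul(-1, 2025)), Rational(1, 22523)), Mul(22547, Rational(-1, 18836))), 388) = Add(Add(Mul(Add(14, -2025), Rational(1, 22523)), Rational(-22547, 18836)), 388) = Add(Add(Mul(-2011, Rational(1, 22523)), Rational(-22547, 18836)), 388) = Add(Add(Rational(-2011, 22523), Rational(-22547, 18836)), 388) = Add(Rational(-545705277, 424243228), 388) = Rational(164060667187, 424243228)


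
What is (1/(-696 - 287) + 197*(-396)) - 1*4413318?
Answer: -4414977391/983 ≈ -4.4913e+6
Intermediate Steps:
(1/(-696 - 287) + 197*(-396)) - 1*4413318 = (1/(-983) - 78012) - 4413318 = (-1/983 - 78012) - 4413318 = -76685797/983 - 4413318 = -4414977391/983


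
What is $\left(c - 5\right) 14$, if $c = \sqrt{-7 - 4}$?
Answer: $-70 + 14 i \sqrt{11} \approx -70.0 + 46.433 i$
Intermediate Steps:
$c = i \sqrt{11}$ ($c = \sqrt{-11} = i \sqrt{11} \approx 3.3166 i$)
$\left(c - 5\right) 14 = \left(i \sqrt{11} - 5\right) 14 = \left(-5 + i \sqrt{11}\right) 14 = -70 + 14 i \sqrt{11}$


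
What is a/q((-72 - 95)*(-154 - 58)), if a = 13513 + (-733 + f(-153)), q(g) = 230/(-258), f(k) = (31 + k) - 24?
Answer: -1629786/115 ≈ -14172.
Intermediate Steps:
f(k) = 7 + k
q(g) = -115/129 (q(g) = 230*(-1/258) = -115/129)
a = 12634 (a = 13513 + (-733 + (7 - 153)) = 13513 + (-733 - 146) = 13513 - 879 = 12634)
a/q((-72 - 95)*(-154 - 58)) = 12634/(-115/129) = 12634*(-129/115) = -1629786/115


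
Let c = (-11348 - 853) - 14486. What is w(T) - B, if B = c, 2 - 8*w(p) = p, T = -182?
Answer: 26710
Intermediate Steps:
w(p) = ¼ - p/8
c = -26687 (c = -12201 - 14486 = -26687)
B = -26687
w(T) - B = (¼ - ⅛*(-182)) - 1*(-26687) = (¼ + 91/4) + 26687 = 23 + 26687 = 26710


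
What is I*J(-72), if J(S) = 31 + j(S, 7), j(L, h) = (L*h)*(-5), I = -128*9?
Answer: -2938752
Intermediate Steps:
I = -1152
j(L, h) = -5*L*h
J(S) = 31 - 35*S (J(S) = 31 - 5*S*7 = 31 - 35*S)
I*J(-72) = -1152*(31 - 35*(-72)) = -1152*(31 + 2520) = -1152*2551 = -2938752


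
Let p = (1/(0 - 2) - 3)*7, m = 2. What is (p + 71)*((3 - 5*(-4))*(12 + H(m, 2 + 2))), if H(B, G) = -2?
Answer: 10695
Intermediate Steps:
p = -49/2 (p = (1/(-2) - 3)*7 = (-½ - 3)*7 = -7/2*7 = -49/2 ≈ -24.500)
(p + 71)*((3 - 5*(-4))*(12 + H(m, 2 + 2))) = (-49/2 + 71)*((3 - 5*(-4))*(12 - 2)) = 93*((3 + 20)*10)/2 = 93*(23*10)/2 = (93/2)*230 = 10695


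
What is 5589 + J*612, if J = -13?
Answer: -2367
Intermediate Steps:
5589 + J*612 = 5589 - 13*612 = 5589 - 7956 = -2367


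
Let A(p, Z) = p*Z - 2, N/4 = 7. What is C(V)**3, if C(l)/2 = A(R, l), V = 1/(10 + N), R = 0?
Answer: -64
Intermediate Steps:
N = 28 (N = 4*7 = 28)
A(p, Z) = -2 + Z*p (A(p, Z) = Z*p - 2 = -2 + Z*p)
V = 1/38 (V = 1/(10 + 28) = 1/38 ≈ 0.026316)
C(l) = -4 (C(l) = 2*(-2 + l*0) = 2*(-2 + 0) = 2*(-2) = -4)
C(V)**3 = (-4)**3 = -64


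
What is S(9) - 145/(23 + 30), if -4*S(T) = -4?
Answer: -92/53 ≈ -1.7358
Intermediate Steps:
S(T) = 1 (S(T) = -¼*(-4) = 1)
S(9) - 145/(23 + 30) = 1 - 145/(23 + 30) = 1 - 145/53 = -92/53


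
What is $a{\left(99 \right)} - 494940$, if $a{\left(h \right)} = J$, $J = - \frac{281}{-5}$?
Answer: $- \frac{2474419}{5} \approx -4.9488 \cdot 10^{5}$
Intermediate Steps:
$J = \frac{281}{5}$ ($J = \left(-281\right) \left(- \frac{1}{5}\right) = \frac{281}{5} \approx 56.2$)
$a{\left(h \right)} = \frac{281}{5}$
$a{\left(99 \right)} - 494940 = \frac{281}{5} - 494940 = - \frac{2474419}{5}$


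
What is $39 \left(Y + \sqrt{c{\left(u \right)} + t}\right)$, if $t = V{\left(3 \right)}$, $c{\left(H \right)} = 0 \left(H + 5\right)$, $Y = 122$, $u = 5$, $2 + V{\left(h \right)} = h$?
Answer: $4797$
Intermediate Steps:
$V{\left(h \right)} = -2 + h$
$c{\left(H \right)} = 0$ ($c{\left(H \right)} = 0 \left(5 + H\right) = 0$)
$t = 1$ ($t = -2 + 3 = 1$)
$39 \left(Y + \sqrt{c{\left(u \right)} + t}\right) = 39 \left(122 + \sqrt{0 + 1}\right) = 39 \left(122 + \sqrt{1}\right) = 39 \left(122 + 1\right) = 39 \cdot 123 = 4797$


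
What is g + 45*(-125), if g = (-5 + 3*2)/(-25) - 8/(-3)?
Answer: -421678/75 ≈ -5622.4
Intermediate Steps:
g = 197/75 (g = (-5 + 6)*(-1/25) - 8*(-⅓) = 1*(-1/25) + 8/3 = -1/25 + 8/3 = 197/75 ≈ 2.6267)
g + 45*(-125) = 197/75 + 45*(-125) = 197/75 - 5625 = -421678/75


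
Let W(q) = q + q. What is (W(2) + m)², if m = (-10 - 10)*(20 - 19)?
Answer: 256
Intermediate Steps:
W(q) = 2*q
m = -20 (m = -20*1 = -20)
(W(2) + m)² = (2*2 - 20)² = (4 - 20)² = (-16)² = 256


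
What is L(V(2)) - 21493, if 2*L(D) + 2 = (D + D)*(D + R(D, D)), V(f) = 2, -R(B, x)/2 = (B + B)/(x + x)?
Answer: -21494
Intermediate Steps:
R(B, x) = -2*B/x (R(B, x) = -2*(B + B)/(x + x) = -2*2*B/(2*x) = -2*2*B*1/(2*x) = -2*B/x)
L(D) = -1 + D*(-2 + D) (L(D) = -1 + ((D + D)*(D - 2*D/D))/2 = -1 + ((2*D)*(D - 2))/2 = -1 + ((2*D)*(-2 + D))/2 = -1 + (2*D*(-2 + D))/2 = -1 + D*(-2 + D))
L(V(2)) - 21493 = (-1 + 2² - 2*2) - 21493 = (-1 + 4 - 4) - 21493 = -1 - 21493 = -21494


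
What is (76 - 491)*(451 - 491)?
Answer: 16600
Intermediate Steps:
(76 - 491)*(451 - 491) = -415*(-40) = 16600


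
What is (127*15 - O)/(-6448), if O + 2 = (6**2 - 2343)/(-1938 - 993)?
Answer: -931185/3149848 ≈ -0.29563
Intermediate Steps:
O = -1185/977 (O = -2 + (6**2 - 2343)/(-1938 - 993) = -2 + (36 - 2343)/(-2931) = -2 - 2307*(-1/2931) = -2 + 769/977 = -1185/977 ≈ -1.2129)
(127*15 - O)/(-6448) = (127*15 - 1*(-1185/977))/(-6448) = (1905 + 1185/977)*(-1/6448) = (1862370/977)*(-1/6448) = -931185/3149848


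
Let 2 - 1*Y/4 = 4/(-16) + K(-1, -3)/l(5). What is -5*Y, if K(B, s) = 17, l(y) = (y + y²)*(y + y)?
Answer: -658/15 ≈ -43.867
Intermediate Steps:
l(y) = 2*y*(y + y²) (l(y) = (y + y²)*(2*y) = 2*y*(y + y²))
Y = 658/75 (Y = 8 - 4*(4/(-16) + 17/((2*5²*(1 + 5)))) = 8 - 4*(4*(-1/16) + 17/((2*25*6))) = 8 - 4*(-¼ + 17/300) = 8 - 4*(-29/150) = 8 + 58/75 = 658/75 ≈ 8.7733)
-5*Y = -5*658/75 = -658/15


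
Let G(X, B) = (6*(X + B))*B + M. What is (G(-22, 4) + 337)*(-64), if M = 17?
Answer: 4992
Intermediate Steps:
G(X, B) = 17 + B*(6*B + 6*X) (G(X, B) = (6*(X + B))*B + 17 = (6*(B + X))*B + 17 = (6*B + 6*X)*B + 17 = B*(6*B + 6*X) + 17 = 17 + B*(6*B + 6*X))
(G(-22, 4) + 337)*(-64) = ((17 + 6*4² + 6*4*(-22)) + 337)*(-64) = ((17 + 6*16 - 528) + 337)*(-64) = ((17 + 96 - 528) + 337)*(-64) = (-415 + 337)*(-64) = -78*(-64) = 4992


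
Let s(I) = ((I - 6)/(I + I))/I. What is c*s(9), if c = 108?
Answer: 2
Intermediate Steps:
s(I) = (-6 + I)/(2*I²) (s(I) = ((-6 + I)/((2*I)))/I = ((-6 + I)*(1/(2*I)))/I = ((-6 + I)/(2*I))/I = (-6 + I)/(2*I²))
c*s(9) = 108*((½)*(-6 + 9)/9²) = 108*((½)*(1/81)*3) = 108*(1/54) = 2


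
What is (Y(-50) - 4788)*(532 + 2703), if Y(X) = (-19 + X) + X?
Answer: -15874145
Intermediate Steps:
Y(X) = -19 + 2*X
(Y(-50) - 4788)*(532 + 2703) = ((-19 + 2*(-50)) - 4788)*(532 + 2703) = ((-19 - 100) - 4788)*3235 = (-119 - 4788)*3235 = -4907*3235 = -15874145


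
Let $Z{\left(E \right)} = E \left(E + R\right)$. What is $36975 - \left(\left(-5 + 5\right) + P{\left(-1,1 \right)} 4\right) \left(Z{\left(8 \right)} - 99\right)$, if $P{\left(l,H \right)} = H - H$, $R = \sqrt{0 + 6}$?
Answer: $36975$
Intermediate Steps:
$R = \sqrt{6} \approx 2.4495$
$P{\left(l,H \right)} = 0$
$Z{\left(E \right)} = E \left(E + \sqrt{6}\right)$
$36975 - \left(\left(-5 + 5\right) + P{\left(-1,1 \right)} 4\right) \left(Z{\left(8 \right)} - 99\right) = 36975 - \left(\left(-5 + 5\right) + 0 \cdot 4\right) \left(8 \left(8 + \sqrt{6}\right) - 99\right) = 36975 - \left(0 + 0\right) \left(\left(64 + 8 \sqrt{6}\right) - 99\right) = 36975 - 0 \left(-35 + 8 \sqrt{6}\right) = 36975 - 0 = 36975 + 0 = 36975$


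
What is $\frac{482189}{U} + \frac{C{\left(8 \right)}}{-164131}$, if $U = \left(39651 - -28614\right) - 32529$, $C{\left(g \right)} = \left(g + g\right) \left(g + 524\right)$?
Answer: $\frac{78837977927}{5865385416} \approx 13.441$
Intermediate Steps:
$C{\left(g \right)} = 2 g \left(524 + g\right)$
$U = 35736$ ($U = \left(39651 + 28614\right) - 32529 = 68265 - 32529 = 35736$)
$\frac{482189}{U} + \frac{C{\left(8 \right)}}{-164131} = \frac{482189}{35736} + \frac{2 \cdot 8 \left(524 + 8\right)}{-164131} = 482189 \cdot \frac{1}{35736} + 2 \cdot 8 \cdot 532 \left(- \frac{1}{164131}\right) = \frac{482189}{35736} + 8512 \left(- \frac{1}{164131}\right) = \frac{482189}{35736} - \frac{8512}{164131} = \frac{78837977927}{5865385416}$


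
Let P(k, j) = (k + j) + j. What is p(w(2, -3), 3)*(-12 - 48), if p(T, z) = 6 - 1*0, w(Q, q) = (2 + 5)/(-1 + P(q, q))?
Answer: -360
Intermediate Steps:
P(k, j) = k + 2*j (P(k, j) = (j + k) + j = k + 2*j)
w(Q, q) = 7/(-1 + 3*q) (w(Q, q) = (2 + 5)/(-1 + (q + 2*q)) = 7/(-1 + 3*q))
p(T, z) = 6 (p(T, z) = 6 + 0 = 6)
p(w(2, -3), 3)*(-12 - 48) = 6*(-12 - 48) = 6*(-60) = -360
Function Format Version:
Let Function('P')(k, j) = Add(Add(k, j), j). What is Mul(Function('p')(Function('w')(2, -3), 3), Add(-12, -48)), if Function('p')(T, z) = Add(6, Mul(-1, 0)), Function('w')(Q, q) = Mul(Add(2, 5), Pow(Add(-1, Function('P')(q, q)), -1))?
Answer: -360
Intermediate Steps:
Function('P')(k, j) = Add(k, Mul(2, j)) (Function('P')(k, j) = Add(Add(j, k), j) = Add(k, Mul(2, j)))
Function('w')(Q, q) = Mul(7, Pow(Add(-1, Mul(3, q)), -1)) (Function('w')(Q, q) = Mul(Add(2, 5), Pow(Add(-1, Add(q, Mul(2, q))), -1)) = Mul(7, Pow(Add(-1, Mul(3, q)), -1)))
Function('p')(T, z) = 6 (Function('p')(T, z) = Add(6, 0) = 6)
Mul(Function('p')(Function('w')(2, -3), 3), Add(-12, -48)) = Mul(6, Add(-12, -48)) = Mul(6, -60) = -360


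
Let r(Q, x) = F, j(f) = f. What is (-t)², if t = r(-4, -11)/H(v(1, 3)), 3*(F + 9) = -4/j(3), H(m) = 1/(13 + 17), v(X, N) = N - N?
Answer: 722500/9 ≈ 80278.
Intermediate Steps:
v(X, N) = 0
H(m) = 1/30
F = -85/9 (F = -9 + (-4/3)/3 = -9 + (-4*⅓)/3 = -9 + (⅓)*(-4/3) = -9 - 4/9 = -85/9 ≈ -9.4444)
r(Q, x) = -85/9
t = -850/3 (t = -85/(9*1/30) = -85/9*30 = -850/3 ≈ -283.33)
(-t)² = (-1*(-850/3))² = (850/3)² = 722500/9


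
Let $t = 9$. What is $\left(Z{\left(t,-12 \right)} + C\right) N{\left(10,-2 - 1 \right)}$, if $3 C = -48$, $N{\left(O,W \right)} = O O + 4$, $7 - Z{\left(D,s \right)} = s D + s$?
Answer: $11544$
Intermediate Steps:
$Z{\left(D,s \right)} = 7 - s - D s$ ($Z{\left(D,s \right)} = 7 - \left(s D + s\right) = 7 - \left(D s + s\right) = 7 - \left(s + D s\right) = 7 - s - D s$)
$N{\left(O,W \right)} = 4 + O^{2}$ ($N{\left(O,W \right)} = O^{2} + 4 = 4 + O^{2}$)
$C = -16$ ($C = \frac{1}{3} \left(-48\right) = -16$)
$\left(Z{\left(t,-12 \right)} + C\right) N{\left(10,-2 - 1 \right)} = \left(\left(7 - -12 - 9 \left(-12\right)\right) - 16\right) \left(4 + 10^{2}\right) = \left(\left(7 + 12 + 108\right) - 16\right) \left(4 + 100\right) = \left(127 - 16\right) 104 = 111 \cdot 104 = 11544$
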